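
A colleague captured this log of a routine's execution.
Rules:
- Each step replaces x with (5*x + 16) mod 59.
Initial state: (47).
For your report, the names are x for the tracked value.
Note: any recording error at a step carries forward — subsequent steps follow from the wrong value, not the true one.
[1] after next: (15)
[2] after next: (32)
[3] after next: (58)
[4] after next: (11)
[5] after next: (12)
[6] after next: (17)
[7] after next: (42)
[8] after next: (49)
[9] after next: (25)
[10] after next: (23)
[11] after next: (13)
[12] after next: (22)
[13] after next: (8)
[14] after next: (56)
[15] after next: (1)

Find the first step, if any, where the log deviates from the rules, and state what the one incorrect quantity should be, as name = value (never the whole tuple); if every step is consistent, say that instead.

no error

Step 1: x = (5*47 + 16) mod 59 = 15 — in agreement.
Step 2: x = (5*15 + 16) mod 59 = 32 — exactly as logged.
Step 3: x = (5*32 + 16) mod 59 = 58 — in agreement.
Step 4: x = (5*58 + 16) mod 59 = 11 — agrees with the log.
Step 5: x = (5*11 + 16) mod 59 = 12 — no discrepancy.
Step 6: x = (5*12 + 16) mod 59 = 17 — confirmed correct.
Step 7: x = (5*17 + 16) mod 59 = 42 — checks out.
Step 8: x = (5*42 + 16) mod 59 = 49 — agrees with the log.
Step 9: x = (5*49 + 16) mod 59 = 25 — verified.
Step 10: x = (5*25 + 16) mod 59 = 23 — verified.
Step 11: x = (5*23 + 16) mod 59 = 13 — in agreement.
Step 12: x = (5*13 + 16) mod 59 = 22 — no discrepancy.
Step 13: x = (5*22 + 16) mod 59 = 8 — no discrepancy.
Step 14: x = (5*8 + 16) mod 59 = 56 — verified.
Step 15: x = (5*56 + 16) mod 59 = 1 — matches.
No step deviates from the rules.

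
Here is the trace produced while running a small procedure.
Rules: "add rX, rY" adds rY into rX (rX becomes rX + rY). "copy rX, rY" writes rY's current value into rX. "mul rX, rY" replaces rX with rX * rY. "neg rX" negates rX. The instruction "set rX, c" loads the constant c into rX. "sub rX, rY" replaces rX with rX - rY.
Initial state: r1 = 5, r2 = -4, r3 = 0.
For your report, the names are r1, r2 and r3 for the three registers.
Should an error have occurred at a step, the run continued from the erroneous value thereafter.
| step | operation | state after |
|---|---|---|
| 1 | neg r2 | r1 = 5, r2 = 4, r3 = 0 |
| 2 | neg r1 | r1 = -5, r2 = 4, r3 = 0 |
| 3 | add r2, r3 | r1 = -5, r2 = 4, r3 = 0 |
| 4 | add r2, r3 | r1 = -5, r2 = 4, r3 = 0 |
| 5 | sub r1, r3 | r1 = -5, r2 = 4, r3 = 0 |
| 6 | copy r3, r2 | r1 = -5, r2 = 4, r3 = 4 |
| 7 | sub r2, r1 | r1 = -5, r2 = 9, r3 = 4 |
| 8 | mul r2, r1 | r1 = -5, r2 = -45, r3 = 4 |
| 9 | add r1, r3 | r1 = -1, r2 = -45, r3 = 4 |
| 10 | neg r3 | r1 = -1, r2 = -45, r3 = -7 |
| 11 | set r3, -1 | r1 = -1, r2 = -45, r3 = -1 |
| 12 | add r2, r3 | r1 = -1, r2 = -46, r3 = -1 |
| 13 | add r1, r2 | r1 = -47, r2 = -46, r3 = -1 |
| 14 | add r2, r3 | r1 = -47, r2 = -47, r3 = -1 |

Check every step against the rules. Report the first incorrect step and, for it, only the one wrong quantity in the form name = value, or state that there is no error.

step 10, r3 = -4

1. r2 = -(-4) = 4 (no discrepancy)
2. r1 = -(5) = -5 (exactly as logged)
3. r2 = 4 + 0 = 4 (no discrepancy)
4. r2 = 4 + 0 = 4 (consistent with the trace)
5. r1 = -5 - 0 = -5 (matches)
6. r3 = 4 (agrees with the trace)
7. r2 = 4 - -5 = 9 (matches)
8. r2 = 9 * -5 = -45 (no discrepancy)
9. r1 = -5 + 4 = -1 (exactly as logged)
10. r3 = -(4) = -4 (this is not what the trace shows)
That makes step 10 the first incorrect line — r3 = -4 is what it should show.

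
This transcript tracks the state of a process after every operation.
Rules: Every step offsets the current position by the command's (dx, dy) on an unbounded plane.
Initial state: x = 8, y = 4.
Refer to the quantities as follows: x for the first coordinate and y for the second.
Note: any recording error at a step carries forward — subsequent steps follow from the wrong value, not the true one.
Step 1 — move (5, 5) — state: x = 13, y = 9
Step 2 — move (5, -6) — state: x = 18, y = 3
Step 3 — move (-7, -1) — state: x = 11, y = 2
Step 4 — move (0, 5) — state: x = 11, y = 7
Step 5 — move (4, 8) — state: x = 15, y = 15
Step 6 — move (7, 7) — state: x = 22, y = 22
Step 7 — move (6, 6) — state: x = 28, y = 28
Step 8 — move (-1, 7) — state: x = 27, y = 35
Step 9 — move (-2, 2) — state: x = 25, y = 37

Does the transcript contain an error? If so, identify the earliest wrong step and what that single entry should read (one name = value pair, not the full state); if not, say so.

no error

step 1: x = 8 + (5) = 13, y = 4 + (5) = 9 -> verified
step 2: x = 13 + (5) = 18, y = 9 + (-6) = 3 -> checks out
step 3: x = 18 + (-7) = 11, y = 3 + (-1) = 2 -> exactly as logged
step 4: x = 11 + (0) = 11, y = 2 + (5) = 7 -> confirmed correct
step 5: x = 11 + (4) = 15, y = 7 + (8) = 15 -> matches
step 6: x = 15 + (7) = 22, y = 15 + (7) = 22 -> in agreement
step 7: x = 22 + (6) = 28, y = 22 + (6) = 28 -> confirmed correct
step 8: x = 28 + (-1) = 27, y = 28 + (7) = 35 -> matches
step 9: x = 27 + (-2) = 25, y = 35 + (2) = 37 -> no discrepancy
No step deviates from the rules.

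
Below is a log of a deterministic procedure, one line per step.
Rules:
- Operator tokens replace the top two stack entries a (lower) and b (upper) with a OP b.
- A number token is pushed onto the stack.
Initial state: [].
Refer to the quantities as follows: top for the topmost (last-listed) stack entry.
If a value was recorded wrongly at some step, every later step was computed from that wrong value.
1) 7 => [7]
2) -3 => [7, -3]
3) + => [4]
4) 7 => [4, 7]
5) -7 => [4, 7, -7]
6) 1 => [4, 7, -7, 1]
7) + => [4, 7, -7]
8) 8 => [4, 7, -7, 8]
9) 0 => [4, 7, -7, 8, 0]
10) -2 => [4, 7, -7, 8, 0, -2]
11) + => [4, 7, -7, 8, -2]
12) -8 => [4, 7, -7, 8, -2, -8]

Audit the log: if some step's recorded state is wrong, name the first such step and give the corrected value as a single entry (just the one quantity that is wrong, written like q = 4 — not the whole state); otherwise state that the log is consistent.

1. push 7: top = 7 (no discrepancy)
2. push -3: top = -3 (in agreement)
3. 7 + -3 = 4 (in agreement)
4. push 7: top = 7 (checks out)
5. push -7: top = -7 (verified)
6. push 1: top = 1 (consistent with the log)
7. -7 + 1 = -6 (the entry is off here)
First deviation found at step 7; the corrected entry is top = -6.

step 7, top = -6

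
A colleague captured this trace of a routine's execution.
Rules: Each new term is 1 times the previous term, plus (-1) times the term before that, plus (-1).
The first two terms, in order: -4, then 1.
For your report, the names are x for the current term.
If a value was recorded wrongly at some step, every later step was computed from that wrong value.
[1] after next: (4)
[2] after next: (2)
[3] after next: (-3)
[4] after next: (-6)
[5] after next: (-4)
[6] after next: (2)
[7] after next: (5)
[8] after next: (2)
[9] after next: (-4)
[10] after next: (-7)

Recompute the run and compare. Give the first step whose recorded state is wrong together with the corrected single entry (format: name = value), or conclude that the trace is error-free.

step 6, x = 1

step 1: x = 1*(1) + (-1)*(-4) + (-1) = 4 -> consistent with the trace
step 2: x = 1*(4) + (-1)*(1) + (-1) = 2 -> in agreement
step 3: x = 1*(2) + (-1)*(4) + (-1) = -3 -> no discrepancy
step 4: x = 1*(-3) + (-1)*(2) + (-1) = -6 -> same as recorded
step 5: x = 1*(-6) + (-1)*(-3) + (-1) = -4 -> verified
step 6: x = 1*(-4) + (-1)*(-6) + (-1) = 1 -> not what was recorded
The audit stops at step 6: the recorded entry is wrong and should be x = 1.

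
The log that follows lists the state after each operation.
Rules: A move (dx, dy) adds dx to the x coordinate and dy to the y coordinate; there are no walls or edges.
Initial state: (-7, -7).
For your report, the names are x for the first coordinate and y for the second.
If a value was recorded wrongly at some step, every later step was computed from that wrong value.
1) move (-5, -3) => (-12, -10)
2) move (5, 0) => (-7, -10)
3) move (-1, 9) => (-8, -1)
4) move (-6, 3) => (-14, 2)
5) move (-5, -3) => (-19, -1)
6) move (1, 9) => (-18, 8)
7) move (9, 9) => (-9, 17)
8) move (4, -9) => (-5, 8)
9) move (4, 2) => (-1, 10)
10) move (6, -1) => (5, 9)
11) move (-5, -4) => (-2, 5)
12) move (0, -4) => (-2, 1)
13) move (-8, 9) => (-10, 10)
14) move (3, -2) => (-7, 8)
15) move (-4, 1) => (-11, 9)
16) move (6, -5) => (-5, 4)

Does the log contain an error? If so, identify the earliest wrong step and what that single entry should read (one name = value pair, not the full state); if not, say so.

step 11, x = 0

Recomputing the run from the initial state:
step 1: x = -12, y = -10
step 2: x = -7, y = -10
step 3: x = -8, y = -1
step 4: x = -14, y = 2
step 5: x = -19, y = -1
step 6: x = -18, y = 8
step 7: x = -9, y = 17
step 8: x = -5, y = 8
step 9: x = -1, y = 10
step 10: x = 5, y = 9
step 11: x = 0, y = 5
step 12: x = 0, y = 1
step 13: x = -8, y = 10
step 14: x = -5, y = 8
step 15: x = -9, y = 9
step 16: x = -3, y = 4
The first disagreement with the log is at step 11, where the value should be x = 0.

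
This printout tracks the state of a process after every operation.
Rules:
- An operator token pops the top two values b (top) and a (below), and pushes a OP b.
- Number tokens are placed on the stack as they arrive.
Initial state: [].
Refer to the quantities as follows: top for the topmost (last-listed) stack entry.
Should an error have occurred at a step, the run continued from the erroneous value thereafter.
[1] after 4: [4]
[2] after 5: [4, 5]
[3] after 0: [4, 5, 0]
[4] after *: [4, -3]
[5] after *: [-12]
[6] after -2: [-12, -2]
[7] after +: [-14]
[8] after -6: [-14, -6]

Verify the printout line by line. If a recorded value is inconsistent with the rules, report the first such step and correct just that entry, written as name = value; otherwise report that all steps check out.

1. push 4: top = 4 (in agreement)
2. push 5: top = 5 (in agreement)
3. push 0: top = 0 (no discrepancy)
4. 5 * 0 = 0 (a discrepancy with the printout)
First incorrect step: 4; the correct value is top = 0.

step 4, top = 0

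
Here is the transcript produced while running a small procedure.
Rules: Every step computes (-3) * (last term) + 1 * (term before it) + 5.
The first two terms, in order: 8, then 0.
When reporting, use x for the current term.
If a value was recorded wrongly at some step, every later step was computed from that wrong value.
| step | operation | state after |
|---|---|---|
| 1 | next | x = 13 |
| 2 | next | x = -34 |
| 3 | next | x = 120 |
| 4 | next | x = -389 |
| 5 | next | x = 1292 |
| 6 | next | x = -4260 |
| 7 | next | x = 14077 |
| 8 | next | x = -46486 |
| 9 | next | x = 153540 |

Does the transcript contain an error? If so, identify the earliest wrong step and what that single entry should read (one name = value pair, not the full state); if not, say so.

Recomputing the run from the initial state:
step 1: x = 13
step 2: x = -34
step 3: x = 120
step 4: x = -389
step 5: x = 1292
step 6: x = -4260
step 7: x = 14077
step 8: x = -46486
step 9: x = 153540
This matches the transcript at every step.

no error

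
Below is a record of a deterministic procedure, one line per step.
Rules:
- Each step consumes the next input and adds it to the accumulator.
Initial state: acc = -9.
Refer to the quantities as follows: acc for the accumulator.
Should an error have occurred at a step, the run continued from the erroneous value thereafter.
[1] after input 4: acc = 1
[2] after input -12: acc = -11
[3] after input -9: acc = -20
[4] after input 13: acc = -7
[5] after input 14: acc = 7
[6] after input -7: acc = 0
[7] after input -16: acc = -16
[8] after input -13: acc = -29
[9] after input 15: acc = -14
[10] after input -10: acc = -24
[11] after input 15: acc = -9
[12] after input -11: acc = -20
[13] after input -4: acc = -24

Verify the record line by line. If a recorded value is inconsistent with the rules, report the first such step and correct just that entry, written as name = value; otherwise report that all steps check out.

step 1, acc = -5

Step 1: acc = -9 + 4 = -5 — a discrepancy with the record.
First deviation found at step 1; the corrected entry is acc = -5.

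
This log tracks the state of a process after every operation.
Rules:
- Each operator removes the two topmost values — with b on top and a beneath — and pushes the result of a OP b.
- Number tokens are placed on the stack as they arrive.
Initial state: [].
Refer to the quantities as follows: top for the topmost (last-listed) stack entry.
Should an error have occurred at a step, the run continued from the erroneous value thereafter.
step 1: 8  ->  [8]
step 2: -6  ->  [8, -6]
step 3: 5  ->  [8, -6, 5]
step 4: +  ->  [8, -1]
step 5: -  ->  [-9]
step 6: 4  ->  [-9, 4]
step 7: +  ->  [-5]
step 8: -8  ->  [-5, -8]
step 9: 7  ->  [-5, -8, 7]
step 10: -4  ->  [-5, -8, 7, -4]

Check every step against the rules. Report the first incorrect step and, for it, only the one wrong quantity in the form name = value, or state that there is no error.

Step 1: push 8: top = 8 — matches.
Step 2: push -6: top = -6 — same as recorded.
Step 3: push 5: top = 5 — consistent with the log.
Step 4: -6 + 5 = -1 — consistent with the log.
Step 5: 8 - -1 = 9 — the entry is off here.
The audit stops at step 5: the recorded entry is wrong and should be top = 9.

step 5, top = 9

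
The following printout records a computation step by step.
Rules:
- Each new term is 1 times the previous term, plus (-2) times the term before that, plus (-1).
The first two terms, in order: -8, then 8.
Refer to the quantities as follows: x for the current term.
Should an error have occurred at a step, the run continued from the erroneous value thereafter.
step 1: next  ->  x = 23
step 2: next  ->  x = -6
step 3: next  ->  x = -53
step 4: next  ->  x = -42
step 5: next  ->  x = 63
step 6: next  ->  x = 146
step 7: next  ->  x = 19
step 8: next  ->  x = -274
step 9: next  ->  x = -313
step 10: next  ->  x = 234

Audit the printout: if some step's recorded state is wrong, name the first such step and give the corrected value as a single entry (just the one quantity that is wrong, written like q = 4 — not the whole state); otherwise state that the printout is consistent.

step 2, x = 6

Step 1: x = 1*(8) + (-2)*(-8) + (-1) = 23 — consistent with the printout.
Step 2: x = 1*(23) + (-2)*(8) + (-1) = 6 — the recorded entry deviates here.
Conclusion: step 2 carries the first error; the entry should be x = 6.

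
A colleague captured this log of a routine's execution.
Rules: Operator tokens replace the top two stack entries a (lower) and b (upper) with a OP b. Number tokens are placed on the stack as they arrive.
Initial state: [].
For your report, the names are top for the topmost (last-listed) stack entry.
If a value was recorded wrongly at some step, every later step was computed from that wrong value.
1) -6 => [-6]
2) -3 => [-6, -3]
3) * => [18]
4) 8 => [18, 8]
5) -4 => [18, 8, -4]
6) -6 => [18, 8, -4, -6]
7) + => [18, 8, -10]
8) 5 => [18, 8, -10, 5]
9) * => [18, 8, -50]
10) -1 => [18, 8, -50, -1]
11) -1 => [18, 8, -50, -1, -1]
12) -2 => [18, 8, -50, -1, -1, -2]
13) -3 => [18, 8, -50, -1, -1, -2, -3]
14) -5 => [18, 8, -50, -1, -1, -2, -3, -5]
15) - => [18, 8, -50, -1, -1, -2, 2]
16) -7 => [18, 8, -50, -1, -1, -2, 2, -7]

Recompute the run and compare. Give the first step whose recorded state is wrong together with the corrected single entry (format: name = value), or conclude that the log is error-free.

Recomputing the run from the initial state:
step 1: [-6]
step 2: [-6, -3]
step 3: [18]
step 4: [18, 8]
step 5: [18, 8, -4]
step 6: [18, 8, -4, -6]
step 7: [18, 8, -10]
step 8: [18, 8, -10, 5]
step 9: [18, 8, -50]
step 10: [18, 8, -50, -1]
step 11: [18, 8, -50, -1, -1]
step 12: [18, 8, -50, -1, -1, -2]
step 13: [18, 8, -50, -1, -1, -2, -3]
step 14: [18, 8, -50, -1, -1, -2, -3, -5]
step 15: [18, 8, -50, -1, -1, -2, 2]
step 16: [18, 8, -50, -1, -1, -2, 2, -7]
This matches the log at every step.

no error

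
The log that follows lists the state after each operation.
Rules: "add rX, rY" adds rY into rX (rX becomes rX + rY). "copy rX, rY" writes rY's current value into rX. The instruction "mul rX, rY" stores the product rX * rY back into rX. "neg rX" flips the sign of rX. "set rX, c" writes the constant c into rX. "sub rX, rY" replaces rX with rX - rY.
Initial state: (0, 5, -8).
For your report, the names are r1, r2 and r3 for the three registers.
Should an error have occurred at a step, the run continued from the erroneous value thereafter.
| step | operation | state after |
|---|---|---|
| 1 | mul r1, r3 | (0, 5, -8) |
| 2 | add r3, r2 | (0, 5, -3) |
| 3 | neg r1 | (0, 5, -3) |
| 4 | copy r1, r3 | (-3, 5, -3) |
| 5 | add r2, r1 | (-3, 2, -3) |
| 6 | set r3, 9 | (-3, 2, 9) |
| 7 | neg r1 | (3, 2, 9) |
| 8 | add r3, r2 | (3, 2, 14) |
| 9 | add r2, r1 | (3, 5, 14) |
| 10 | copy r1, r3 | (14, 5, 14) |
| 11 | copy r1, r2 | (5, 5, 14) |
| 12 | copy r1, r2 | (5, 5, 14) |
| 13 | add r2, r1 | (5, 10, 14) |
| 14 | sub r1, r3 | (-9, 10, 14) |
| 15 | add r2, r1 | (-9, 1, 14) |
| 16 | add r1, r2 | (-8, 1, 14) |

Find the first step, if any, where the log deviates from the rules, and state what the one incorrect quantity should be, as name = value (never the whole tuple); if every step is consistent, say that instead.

step 1: r1 = 0 * -8 = 0 -> same as recorded
step 2: r3 = -8 + 5 = -3 -> verified
step 3: r1 = -(0) = 0 -> exactly as logged
step 4: r1 = -3 -> consistent with the log
step 5: r2 = 5 + -3 = 2 -> consistent with the log
step 6: r3 = 9 -> checks out
step 7: r1 = -(-3) = 3 -> exactly as logged
step 8: r3 = 9 + 2 = 11 -> a discrepancy with the log
So the first discrepancy is step 8, where the right value is r3 = 11.

step 8, r3 = 11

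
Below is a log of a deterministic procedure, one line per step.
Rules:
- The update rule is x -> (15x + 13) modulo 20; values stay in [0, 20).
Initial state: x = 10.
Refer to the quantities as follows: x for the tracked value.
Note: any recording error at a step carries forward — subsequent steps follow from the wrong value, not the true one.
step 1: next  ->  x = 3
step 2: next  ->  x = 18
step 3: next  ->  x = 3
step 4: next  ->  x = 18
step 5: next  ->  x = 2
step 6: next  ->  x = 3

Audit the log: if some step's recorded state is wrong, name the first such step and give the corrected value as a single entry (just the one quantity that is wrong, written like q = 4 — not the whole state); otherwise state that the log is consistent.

step 5, x = 3

1. x = (15*10 + 13) mod 20 = 3 (verified)
2. x = (15*3 + 13) mod 20 = 18 (verified)
3. x = (15*18 + 13) mod 20 = 3 (verified)
4. x = (15*3 + 13) mod 20 = 18 (confirmed correct)
5. x = (15*18 + 13) mod 20 = 3 (first mismatch against the log)
First deviation found at step 5; the corrected entry is x = 3.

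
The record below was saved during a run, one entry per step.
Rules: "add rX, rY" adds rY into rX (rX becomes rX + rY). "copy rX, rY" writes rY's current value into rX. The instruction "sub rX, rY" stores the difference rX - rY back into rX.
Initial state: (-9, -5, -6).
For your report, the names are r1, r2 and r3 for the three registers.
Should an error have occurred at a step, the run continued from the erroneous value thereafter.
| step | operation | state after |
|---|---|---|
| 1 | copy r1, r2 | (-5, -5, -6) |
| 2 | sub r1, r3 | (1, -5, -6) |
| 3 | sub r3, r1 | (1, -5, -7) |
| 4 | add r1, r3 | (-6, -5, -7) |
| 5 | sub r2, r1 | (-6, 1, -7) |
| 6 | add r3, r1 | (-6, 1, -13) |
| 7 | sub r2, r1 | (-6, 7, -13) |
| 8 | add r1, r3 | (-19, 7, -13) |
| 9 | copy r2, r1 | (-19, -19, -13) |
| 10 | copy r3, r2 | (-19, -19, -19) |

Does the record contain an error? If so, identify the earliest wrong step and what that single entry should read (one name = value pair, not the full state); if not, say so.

no error

Recomputing the run from the initial state:
step 1: r1 = -5, r2 = -5, r3 = -6
step 2: r1 = 1, r2 = -5, r3 = -6
step 3: r1 = 1, r2 = -5, r3 = -7
step 4: r1 = -6, r2 = -5, r3 = -7
step 5: r1 = -6, r2 = 1, r3 = -7
step 6: r1 = -6, r2 = 1, r3 = -13
step 7: r1 = -6, r2 = 7, r3 = -13
step 8: r1 = -19, r2 = 7, r3 = -13
step 9: r1 = -19, r2 = -19, r3 = -13
step 10: r1 = -19, r2 = -19, r3 = -19
This matches the record at every step.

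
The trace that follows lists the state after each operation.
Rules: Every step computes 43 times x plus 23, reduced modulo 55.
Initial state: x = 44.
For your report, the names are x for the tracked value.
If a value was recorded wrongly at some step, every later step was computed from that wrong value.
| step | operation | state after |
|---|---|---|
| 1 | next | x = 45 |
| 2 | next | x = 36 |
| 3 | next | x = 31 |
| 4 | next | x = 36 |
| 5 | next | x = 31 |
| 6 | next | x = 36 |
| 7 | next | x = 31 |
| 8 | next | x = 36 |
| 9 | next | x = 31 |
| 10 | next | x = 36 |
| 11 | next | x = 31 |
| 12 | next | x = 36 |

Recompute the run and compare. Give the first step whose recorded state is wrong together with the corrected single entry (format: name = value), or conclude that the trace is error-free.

step 2, x = 33

step 1: x = (43*44 + 23) mod 55 = 45 -> checks out
step 2: x = (43*45 + 23) mod 55 = 33 -> the entry is off here
Conclusion: step 2 carries the first error; the entry should be x = 33.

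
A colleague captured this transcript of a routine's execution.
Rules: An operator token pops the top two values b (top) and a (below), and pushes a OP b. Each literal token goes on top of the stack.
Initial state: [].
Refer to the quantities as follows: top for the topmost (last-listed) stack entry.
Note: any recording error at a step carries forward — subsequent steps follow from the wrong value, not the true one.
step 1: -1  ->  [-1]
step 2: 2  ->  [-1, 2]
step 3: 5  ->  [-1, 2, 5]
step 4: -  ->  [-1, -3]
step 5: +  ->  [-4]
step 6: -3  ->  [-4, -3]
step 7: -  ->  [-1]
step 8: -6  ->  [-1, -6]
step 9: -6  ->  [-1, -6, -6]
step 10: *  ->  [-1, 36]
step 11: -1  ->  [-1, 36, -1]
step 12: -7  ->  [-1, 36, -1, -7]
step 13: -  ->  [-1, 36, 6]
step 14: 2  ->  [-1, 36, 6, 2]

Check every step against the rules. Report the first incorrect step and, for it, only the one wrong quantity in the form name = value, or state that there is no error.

step 1: push -1: top = -1 -> exactly as logged
step 2: push 2: top = 2 -> consistent with the transcript
step 3: push 5: top = 5 -> confirmed correct
step 4: 2 - 5 = -3 -> confirmed correct
step 5: -1 + -3 = -4 -> exactly as logged
step 6: push -3: top = -3 -> agrees with the transcript
step 7: -4 - -3 = -1 -> agrees with the transcript
step 8: push -6: top = -6 -> no discrepancy
step 9: push -6: top = -6 -> agrees with the transcript
step 10: -6 * -6 = 36 -> verified
step 11: push -1: top = -1 -> checks out
step 12: push -7: top = -7 -> confirmed correct
step 13: -1 - -7 = 6 -> checks out
step 14: push 2: top = 2 -> same as recorded
No step deviates from the rules.

no error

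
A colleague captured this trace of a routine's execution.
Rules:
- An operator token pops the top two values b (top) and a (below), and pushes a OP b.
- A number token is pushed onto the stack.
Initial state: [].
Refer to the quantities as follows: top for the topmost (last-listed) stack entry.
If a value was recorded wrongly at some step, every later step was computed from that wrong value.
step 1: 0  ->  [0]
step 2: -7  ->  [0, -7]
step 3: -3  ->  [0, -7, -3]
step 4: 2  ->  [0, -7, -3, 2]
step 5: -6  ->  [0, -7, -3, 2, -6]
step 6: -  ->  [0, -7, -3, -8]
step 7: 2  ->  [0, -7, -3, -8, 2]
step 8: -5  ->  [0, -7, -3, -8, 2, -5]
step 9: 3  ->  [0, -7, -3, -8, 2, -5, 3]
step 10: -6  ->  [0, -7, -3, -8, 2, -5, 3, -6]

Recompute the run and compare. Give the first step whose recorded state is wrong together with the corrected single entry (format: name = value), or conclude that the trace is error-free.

step 6, top = 8

1. push 0: top = 0 (in agreement)
2. push -7: top = -7 (verified)
3. push -3: top = -3 (verified)
4. push 2: top = 2 (agrees with the trace)
5. push -6: top = -6 (matches)
6. 2 - -6 = 8 (first mismatch against the trace)
That makes step 6 the first incorrect line — top = 8 is what it should show.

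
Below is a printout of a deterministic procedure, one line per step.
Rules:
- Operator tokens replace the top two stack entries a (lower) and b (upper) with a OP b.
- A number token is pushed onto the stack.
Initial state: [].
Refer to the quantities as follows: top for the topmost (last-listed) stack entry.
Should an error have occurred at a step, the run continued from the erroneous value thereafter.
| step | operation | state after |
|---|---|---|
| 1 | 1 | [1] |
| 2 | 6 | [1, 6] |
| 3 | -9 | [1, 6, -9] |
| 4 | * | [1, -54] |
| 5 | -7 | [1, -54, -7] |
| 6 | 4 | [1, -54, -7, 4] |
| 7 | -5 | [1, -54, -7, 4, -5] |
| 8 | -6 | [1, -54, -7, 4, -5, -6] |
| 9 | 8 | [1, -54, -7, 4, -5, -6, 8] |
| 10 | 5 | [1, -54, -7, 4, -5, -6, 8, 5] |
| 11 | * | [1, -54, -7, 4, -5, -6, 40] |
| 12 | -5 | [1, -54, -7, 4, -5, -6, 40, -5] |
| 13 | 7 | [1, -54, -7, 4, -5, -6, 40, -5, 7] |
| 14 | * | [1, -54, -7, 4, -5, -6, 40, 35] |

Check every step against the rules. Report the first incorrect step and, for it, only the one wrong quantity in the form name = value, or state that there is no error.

step 14, top = -35

Recomputing the run from the initial state:
step 1: [1]
step 2: [1, 6]
step 3: [1, 6, -9]
step 4: [1, -54]
step 5: [1, -54, -7]
step 6: [1, -54, -7, 4]
step 7: [1, -54, -7, 4, -5]
step 8: [1, -54, -7, 4, -5, -6]
step 9: [1, -54, -7, 4, -5, -6, 8]
step 10: [1, -54, -7, 4, -5, -6, 8, 5]
step 11: [1, -54, -7, 4, -5, -6, 40]
step 12: [1, -54, -7, 4, -5, -6, 40, -5]
step 13: [1, -54, -7, 4, -5, -6, 40, -5, 7]
step 14: [1, -54, -7, 4, -5, -6, 40, -35]
The first disagreement with the printout is at step 14, where the value should be top = -35.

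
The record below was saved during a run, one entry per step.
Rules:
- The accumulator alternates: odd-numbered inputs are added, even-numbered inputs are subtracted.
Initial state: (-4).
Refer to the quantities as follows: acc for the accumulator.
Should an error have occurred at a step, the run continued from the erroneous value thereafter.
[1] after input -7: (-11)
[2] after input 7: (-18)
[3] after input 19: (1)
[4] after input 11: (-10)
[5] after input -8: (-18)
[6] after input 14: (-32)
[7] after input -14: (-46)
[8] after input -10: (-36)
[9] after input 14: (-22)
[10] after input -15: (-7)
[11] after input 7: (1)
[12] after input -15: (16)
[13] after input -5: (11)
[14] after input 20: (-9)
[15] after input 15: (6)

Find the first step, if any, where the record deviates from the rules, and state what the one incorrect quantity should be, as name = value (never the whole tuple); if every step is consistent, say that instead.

step 11, acc = 0

Step 1: acc = -4 + -7 = -11 — matches.
Step 2: acc = -11 - 7 = -18 — agrees with the record.
Step 3: acc = -18 + 19 = 1 — exactly as logged.
Step 4: acc = 1 - 11 = -10 — no discrepancy.
Step 5: acc = -10 + -8 = -18 — same as recorded.
Step 6: acc = -18 - 14 = -32 — verified.
Step 7: acc = -32 + -14 = -46 — confirmed correct.
Step 8: acc = -46 - -10 = -36 — consistent with the record.
Step 9: acc = -36 + 14 = -22 — matches.
Step 10: acc = -22 - -15 = -7 — exactly as logged.
Step 11: acc = -7 + 7 = 0 — this is not what the record shows.
The earliest wrong entry is at step 11: it should read acc = 0.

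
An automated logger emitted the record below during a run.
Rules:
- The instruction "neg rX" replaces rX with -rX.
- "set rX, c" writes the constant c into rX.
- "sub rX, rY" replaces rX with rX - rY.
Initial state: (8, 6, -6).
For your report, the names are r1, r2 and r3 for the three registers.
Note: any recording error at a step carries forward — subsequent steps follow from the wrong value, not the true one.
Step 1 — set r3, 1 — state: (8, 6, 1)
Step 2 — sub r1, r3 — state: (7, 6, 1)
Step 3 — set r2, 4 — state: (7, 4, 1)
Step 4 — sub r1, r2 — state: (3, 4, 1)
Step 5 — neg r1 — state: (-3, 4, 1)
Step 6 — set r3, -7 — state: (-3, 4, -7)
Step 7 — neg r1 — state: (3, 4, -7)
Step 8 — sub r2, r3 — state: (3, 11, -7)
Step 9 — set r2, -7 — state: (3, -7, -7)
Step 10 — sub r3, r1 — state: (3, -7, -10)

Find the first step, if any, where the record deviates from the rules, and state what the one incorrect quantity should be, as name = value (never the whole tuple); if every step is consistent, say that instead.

Recomputing the run from the initial state:
step 1: r1 = 8, r2 = 6, r3 = 1
step 2: r1 = 7, r2 = 6, r3 = 1
step 3: r1 = 7, r2 = 4, r3 = 1
step 4: r1 = 3, r2 = 4, r3 = 1
step 5: r1 = -3, r2 = 4, r3 = 1
step 6: r1 = -3, r2 = 4, r3 = -7
step 7: r1 = 3, r2 = 4, r3 = -7
step 8: r1 = 3, r2 = 11, r3 = -7
step 9: r1 = 3, r2 = -7, r3 = -7
step 10: r1 = 3, r2 = -7, r3 = -10
This matches the record at every step.

no error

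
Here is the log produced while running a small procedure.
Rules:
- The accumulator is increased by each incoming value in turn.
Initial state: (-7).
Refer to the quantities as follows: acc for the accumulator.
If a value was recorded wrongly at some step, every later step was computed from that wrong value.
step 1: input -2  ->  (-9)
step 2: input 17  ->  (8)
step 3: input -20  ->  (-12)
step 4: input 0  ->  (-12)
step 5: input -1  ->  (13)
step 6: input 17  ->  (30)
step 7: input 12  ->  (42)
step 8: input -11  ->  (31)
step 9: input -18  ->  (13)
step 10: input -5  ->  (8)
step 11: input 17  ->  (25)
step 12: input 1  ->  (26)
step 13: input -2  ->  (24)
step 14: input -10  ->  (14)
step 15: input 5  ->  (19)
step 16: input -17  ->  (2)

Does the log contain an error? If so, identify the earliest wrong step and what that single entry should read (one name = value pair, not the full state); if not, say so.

1. acc = -7 + -2 = -9 (in agreement)
2. acc = -9 + 17 = 8 (exactly as logged)
3. acc = 8 + -20 = -12 (verified)
4. acc = -12 + 0 = -12 (confirmed correct)
5. acc = -12 + -1 = -13 (the log has a different value)
That makes step 5 the first incorrect line — acc = -13 is what it should show.

step 5, acc = -13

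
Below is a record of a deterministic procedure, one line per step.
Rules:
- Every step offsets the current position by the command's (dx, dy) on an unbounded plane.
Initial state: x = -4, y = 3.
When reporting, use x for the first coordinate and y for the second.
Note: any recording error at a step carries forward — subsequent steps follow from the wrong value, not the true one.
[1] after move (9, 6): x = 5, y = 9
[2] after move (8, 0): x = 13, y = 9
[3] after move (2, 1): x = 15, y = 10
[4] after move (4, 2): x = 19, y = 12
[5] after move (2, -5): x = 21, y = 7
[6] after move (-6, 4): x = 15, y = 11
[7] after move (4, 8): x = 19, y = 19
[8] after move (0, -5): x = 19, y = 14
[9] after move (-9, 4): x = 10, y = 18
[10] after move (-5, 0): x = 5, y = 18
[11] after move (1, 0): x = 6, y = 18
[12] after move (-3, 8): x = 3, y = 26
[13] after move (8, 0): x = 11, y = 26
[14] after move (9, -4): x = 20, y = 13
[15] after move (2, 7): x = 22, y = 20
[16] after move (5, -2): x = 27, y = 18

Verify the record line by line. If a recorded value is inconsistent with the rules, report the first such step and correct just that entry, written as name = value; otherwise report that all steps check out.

step 14, y = 22

step 1: x = -4 + (9) = 5, y = 3 + (6) = 9 -> verified
step 2: x = 5 + (8) = 13, y = 9 + (0) = 9 -> verified
step 3: x = 13 + (2) = 15, y = 9 + (1) = 10 -> no discrepancy
step 4: x = 15 + (4) = 19, y = 10 + (2) = 12 -> in agreement
step 5: x = 19 + (2) = 21, y = 12 + (-5) = 7 -> verified
step 6: x = 21 + (-6) = 15, y = 7 + (4) = 11 -> verified
step 7: x = 15 + (4) = 19, y = 11 + (8) = 19 -> same as recorded
step 8: x = 19 + (0) = 19, y = 19 + (-5) = 14 -> exactly as logged
step 9: x = 19 + (-9) = 10, y = 14 + (4) = 18 -> in agreement
step 10: x = 10 + (-5) = 5, y = 18 + (0) = 18 -> same as recorded
step 11: x = 5 + (1) = 6, y = 18 + (0) = 18 -> in agreement
step 12: x = 6 + (-3) = 3, y = 18 + (8) = 26 -> matches
step 13: x = 3 + (8) = 11, y = 26 + (0) = 26 -> no discrepancy
step 14: x = 11 + (9) = 20, y = 26 + (-4) = 22 -> a discrepancy with the record
The audit stops at step 14: the recorded entry is wrong and should be y = 22.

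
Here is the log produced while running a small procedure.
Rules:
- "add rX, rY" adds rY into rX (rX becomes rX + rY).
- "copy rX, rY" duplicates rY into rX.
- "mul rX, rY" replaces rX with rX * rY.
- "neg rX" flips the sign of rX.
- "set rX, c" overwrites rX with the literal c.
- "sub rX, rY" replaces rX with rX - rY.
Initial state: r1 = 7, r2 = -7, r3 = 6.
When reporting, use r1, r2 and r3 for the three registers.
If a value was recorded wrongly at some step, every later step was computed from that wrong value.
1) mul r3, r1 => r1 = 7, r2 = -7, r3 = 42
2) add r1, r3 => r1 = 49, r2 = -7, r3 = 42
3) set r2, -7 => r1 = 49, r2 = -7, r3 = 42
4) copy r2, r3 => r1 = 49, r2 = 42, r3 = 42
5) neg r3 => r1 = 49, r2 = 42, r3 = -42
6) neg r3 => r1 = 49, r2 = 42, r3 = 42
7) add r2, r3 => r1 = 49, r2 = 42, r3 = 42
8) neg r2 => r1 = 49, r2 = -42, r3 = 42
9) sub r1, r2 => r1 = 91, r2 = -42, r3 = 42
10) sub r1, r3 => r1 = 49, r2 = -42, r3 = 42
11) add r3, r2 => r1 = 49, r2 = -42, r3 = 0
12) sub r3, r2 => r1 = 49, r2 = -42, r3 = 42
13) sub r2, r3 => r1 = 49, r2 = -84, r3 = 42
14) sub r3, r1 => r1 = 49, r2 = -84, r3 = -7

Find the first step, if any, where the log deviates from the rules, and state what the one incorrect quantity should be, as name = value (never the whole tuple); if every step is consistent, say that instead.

1. r3 = 6 * 7 = 42 (exactly as logged)
2. r1 = 7 + 42 = 49 (in agreement)
3. r2 = -7 (confirmed correct)
4. r2 = 42 (checks out)
5. r3 = -(42) = -42 (same as recorded)
6. r3 = -(-42) = 42 (exactly as logged)
7. r2 = 42 + 42 = 84 (the log has a different value)
The earliest wrong entry is at step 7: it should read r2 = 84.

step 7, r2 = 84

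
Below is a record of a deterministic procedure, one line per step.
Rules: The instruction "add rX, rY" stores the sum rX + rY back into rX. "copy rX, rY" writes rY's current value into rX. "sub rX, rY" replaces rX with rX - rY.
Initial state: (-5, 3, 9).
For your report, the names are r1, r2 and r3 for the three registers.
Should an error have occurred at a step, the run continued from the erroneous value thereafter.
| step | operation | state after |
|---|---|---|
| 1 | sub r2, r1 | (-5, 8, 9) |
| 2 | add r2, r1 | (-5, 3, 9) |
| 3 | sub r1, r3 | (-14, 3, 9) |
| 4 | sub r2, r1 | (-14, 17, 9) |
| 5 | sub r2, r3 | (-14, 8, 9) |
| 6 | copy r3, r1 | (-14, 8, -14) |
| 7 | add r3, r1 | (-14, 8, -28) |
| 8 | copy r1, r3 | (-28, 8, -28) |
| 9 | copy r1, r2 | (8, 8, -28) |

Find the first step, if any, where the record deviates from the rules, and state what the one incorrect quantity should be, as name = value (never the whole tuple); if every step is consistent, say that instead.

Step 1: r2 = 3 - -5 = 8 — consistent with the record.
Step 2: r2 = 8 + -5 = 3 — checks out.
Step 3: r1 = -5 - 9 = -14 — exactly as logged.
Step 4: r2 = 3 - -14 = 17 — agrees with the record.
Step 5: r2 = 17 - 9 = 8 — agrees with the record.
Step 6: r3 = -14 — verified.
Step 7: r3 = -14 + -14 = -28 — confirmed correct.
Step 8: r1 = -28 — no discrepancy.
Step 9: r1 = 8 — consistent with the record.
Every step is consistent.

no error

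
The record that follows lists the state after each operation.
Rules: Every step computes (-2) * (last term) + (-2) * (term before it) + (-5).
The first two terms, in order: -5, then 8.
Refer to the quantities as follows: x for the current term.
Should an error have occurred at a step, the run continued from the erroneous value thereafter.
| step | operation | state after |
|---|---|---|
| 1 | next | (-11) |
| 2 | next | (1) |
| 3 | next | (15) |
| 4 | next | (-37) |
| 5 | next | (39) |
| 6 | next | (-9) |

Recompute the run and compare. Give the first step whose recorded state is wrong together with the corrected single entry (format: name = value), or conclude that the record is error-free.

no error

Recomputing the run from the initial state:
step 1: x = -11
step 2: x = 1
step 3: x = 15
step 4: x = -37
step 5: x = 39
step 6: x = -9
This matches the record at every step.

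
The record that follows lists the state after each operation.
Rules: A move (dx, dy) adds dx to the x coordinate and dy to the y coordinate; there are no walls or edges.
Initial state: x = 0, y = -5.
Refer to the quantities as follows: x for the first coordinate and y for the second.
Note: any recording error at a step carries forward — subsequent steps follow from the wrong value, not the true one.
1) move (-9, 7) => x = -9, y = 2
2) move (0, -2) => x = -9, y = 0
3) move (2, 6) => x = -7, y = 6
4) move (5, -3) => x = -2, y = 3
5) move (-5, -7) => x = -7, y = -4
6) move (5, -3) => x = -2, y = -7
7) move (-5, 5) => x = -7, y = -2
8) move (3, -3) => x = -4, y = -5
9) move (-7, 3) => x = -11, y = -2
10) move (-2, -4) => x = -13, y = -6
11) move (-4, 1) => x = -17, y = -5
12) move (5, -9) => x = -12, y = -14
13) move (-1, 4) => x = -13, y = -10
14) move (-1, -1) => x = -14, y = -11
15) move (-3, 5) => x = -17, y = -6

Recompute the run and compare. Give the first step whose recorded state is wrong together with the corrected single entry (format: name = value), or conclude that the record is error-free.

no error

Step 1: x = 0 + (-9) = -9, y = -5 + (7) = 2 — checks out.
Step 2: x = -9 + (0) = -9, y = 2 + (-2) = 0 — verified.
Step 3: x = -9 + (2) = -7, y = 0 + (6) = 6 — agrees with the record.
Step 4: x = -7 + (5) = -2, y = 6 + (-3) = 3 — in agreement.
Step 5: x = -2 + (-5) = -7, y = 3 + (-7) = -4 — agrees with the record.
Step 6: x = -7 + (5) = -2, y = -4 + (-3) = -7 — exactly as logged.
Step 7: x = -2 + (-5) = -7, y = -7 + (5) = -2 — no discrepancy.
Step 8: x = -7 + (3) = -4, y = -2 + (-3) = -5 — same as recorded.
Step 9: x = -4 + (-7) = -11, y = -5 + (3) = -2 — checks out.
Step 10: x = -11 + (-2) = -13, y = -2 + (-4) = -6 — verified.
Step 11: x = -13 + (-4) = -17, y = -6 + (1) = -5 — no discrepancy.
Step 12: x = -17 + (5) = -12, y = -5 + (-9) = -14 — verified.
Step 13: x = -12 + (-1) = -13, y = -14 + (4) = -10 — same as recorded.
Step 14: x = -13 + (-1) = -14, y = -10 + (-1) = -11 — consistent with the record.
Step 15: x = -14 + (-3) = -17, y = -11 + (5) = -6 — agrees with the record.
The whole run recomputes cleanly — no discrepancies.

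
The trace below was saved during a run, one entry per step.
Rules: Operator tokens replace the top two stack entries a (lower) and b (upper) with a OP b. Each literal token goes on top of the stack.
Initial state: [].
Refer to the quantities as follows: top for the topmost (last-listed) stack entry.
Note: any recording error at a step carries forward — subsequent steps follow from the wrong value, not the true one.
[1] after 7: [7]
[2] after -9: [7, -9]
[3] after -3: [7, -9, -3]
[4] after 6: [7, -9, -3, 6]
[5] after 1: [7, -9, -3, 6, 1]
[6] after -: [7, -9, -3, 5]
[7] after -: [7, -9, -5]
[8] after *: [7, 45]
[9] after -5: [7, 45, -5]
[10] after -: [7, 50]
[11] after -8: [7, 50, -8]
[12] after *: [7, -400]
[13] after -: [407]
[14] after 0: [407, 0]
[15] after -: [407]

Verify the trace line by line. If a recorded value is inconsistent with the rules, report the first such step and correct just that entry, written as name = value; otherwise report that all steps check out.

Recomputing the run from the initial state:
step 1: [7]
step 2: [7, -9]
step 3: [7, -9, -3]
step 4: [7, -9, -3, 6]
step 5: [7, -9, -3, 6, 1]
step 6: [7, -9, -3, 5]
step 7: [7, -9, -8]
step 8: [7, 72]
step 9: [7, 72, -5]
step 10: [7, 77]
step 11: [7, 77, -8]
step 12: [7, -616]
step 13: [623]
step 14: [623, 0]
step 15: [623]
The first disagreement with the trace is at step 7, where the value should be top = -8.

step 7, top = -8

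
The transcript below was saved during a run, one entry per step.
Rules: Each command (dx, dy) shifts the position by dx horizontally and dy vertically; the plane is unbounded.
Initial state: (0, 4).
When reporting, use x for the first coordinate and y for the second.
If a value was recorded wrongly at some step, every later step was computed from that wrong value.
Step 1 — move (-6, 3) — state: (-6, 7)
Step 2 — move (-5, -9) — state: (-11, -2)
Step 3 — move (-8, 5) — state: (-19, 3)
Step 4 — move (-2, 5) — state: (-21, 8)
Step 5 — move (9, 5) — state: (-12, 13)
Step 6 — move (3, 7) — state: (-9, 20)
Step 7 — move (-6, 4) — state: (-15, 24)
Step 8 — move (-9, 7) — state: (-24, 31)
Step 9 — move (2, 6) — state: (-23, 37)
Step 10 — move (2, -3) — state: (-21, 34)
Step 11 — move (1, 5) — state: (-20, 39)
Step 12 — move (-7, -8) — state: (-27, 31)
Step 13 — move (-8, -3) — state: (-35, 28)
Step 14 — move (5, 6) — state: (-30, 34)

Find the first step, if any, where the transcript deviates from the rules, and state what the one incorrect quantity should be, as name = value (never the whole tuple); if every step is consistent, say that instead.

step 9, x = -22

Recomputing the run from the initial state:
step 1: x = -6, y = 7
step 2: x = -11, y = -2
step 3: x = -19, y = 3
step 4: x = -21, y = 8
step 5: x = -12, y = 13
step 6: x = -9, y = 20
step 7: x = -15, y = 24
step 8: x = -24, y = 31
step 9: x = -22, y = 37
step 10: x = -20, y = 34
step 11: x = -19, y = 39
step 12: x = -26, y = 31
step 13: x = -34, y = 28
step 14: x = -29, y = 34
The first disagreement with the transcript is at step 9, where the value should be x = -22.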